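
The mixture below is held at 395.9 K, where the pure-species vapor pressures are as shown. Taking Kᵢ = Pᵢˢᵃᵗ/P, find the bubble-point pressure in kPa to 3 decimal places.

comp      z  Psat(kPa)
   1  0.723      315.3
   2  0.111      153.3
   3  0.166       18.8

Pbub = 248.099 kPa

At the bubble point ψ → 0, so ΣzᵢKᵢ = 1 with Kᵢ = Pᵢˢᵃᵗ/P ⇒ P = ΣzᵢPᵢˢᵃᵗ.
P = 0.723·315.3 + 0.111·153.3 + 0.166·18.8 = 248.099 kPa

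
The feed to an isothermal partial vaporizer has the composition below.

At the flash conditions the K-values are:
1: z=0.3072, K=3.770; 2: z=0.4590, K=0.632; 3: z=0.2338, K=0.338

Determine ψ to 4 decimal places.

Material balance + equilibrium reduce to Σ zᵢ(Kᵢ−1)/(1+ψ(Kᵢ−1)) = 0.
Check two-phase: ΣzᵢKᵢ = 1.5273 > 1 and Σzᵢ/Kᵢ = 1.4995 > 1, so g(0) = 0.5273 > 0 and g(1) = -0.4995 < 0.
Newton iteration, ψ⁰ = 0.69:
  ψ = 0.6900: g = -0.21903, g' = -0.7370 → ψ = 0.3928
  ψ = 0.3928: g = 0.00091, g' = -0.8127 → ψ = 0.3939
Converged at ψ = 0.3939.

ψ = 0.3939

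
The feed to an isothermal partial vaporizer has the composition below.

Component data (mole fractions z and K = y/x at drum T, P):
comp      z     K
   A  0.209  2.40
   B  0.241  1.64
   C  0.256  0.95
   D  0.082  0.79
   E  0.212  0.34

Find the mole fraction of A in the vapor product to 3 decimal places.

Newton–Raphson from V/F = 0.4:
  V/F = 0.400: g = 0.0884, g' = -0.406 → V/F = 0.618
  V/F = 0.618: g = -0.0017, g' = -0.437 → V/F = 0.614
Converged at V/F = 0.614.
Compositions from xᵢ = zᵢ/(1+V/F(Kᵢ−1)), yᵢ = Kᵢxᵢ:
  A: x = 0.112, y = 0.270
  B: x = 0.173, y = 0.284
  C: x = 0.264, y = 0.251
  D: x = 0.094, y = 0.074
  E: x = 0.356, y = 0.121

y_A = 0.270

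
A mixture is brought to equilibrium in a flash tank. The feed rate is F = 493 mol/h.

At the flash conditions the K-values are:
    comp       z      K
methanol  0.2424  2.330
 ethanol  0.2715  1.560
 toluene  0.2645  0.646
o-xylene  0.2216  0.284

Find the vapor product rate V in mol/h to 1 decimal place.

Rachford–Rice: g(β) = Σ zᵢ(Kᵢ−1)/(1+β(Kᵢ−1)) = 0.
Check two-phase: ΣzᵢKᵢ = 1.2221 > 1 and Σzᵢ/Kᵢ = 1.4678 > 1, so g(0) = 0.2221 > 0 and g(1) = -0.4678 < 0.
Newton iteration, β⁰ = 0.5:
  β = 0.5000: g = -0.04850, g' = -0.5312 → β = 0.4087
  β = 0.4087: g = -0.00119, g' = -0.5087 → β = 0.4064
Converged at β = 0.4064.
Then V = β·F = 0.4064·493 = 200.3 mol/h and L = F − V = 292.7 mol/h.

V = 200.3 mol/h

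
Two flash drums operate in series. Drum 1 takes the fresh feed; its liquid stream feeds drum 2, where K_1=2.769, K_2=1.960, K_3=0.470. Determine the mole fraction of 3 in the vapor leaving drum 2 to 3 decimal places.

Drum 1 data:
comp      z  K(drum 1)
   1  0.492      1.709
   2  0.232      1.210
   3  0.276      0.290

y_3 (drum 2) = 0.342

Drum 1:
Material balance + equilibrium reduce to Σ zᵢ(Kᵢ−1)/(1+ψ₁(Kᵢ−1)) = 0.
Check two-phase: ΣzᵢKᵢ = 1.202 > 1 and Σzᵢ/Kᵢ = 1.431 > 1, so g(0) = 0.202 > 0 and g(1) = -0.431 < 0.
Iterate (Newton) starting at ψ₁ = 0.45:
  ψ₁ = 0.450: g = 0.0210, g' = -0.451 → ψ₁ = 0.497
  ψ₁ = 0.497: g = -0.0005, g' = -0.476 → ψ₁ = 0.495
Converged at ψ₁ = 0.495.
Drum-1 compositions:
  1: x = 0.364, y = 0.622
  2: x = 0.210, y = 0.254
  3: x = 0.426, y = 0.123
Drum-2 feed = drum-1 liquid: z₂ = (0.3641, 0.2101, 0.4258).
Drum 2:
Material balance + equilibrium reduce to Σ zᵢ(Kᵢ−1)/(1+ψ₂(Kᵢ−1)) = 0.
Check two-phase: ΣzᵢKᵢ = 1.620 > 1 and Σzᵢ/Kᵢ = 1.145 > 1, so g(0) = 0.620 > 0 and g(1) = -0.145 < 0.
Iterate (Newton) starting at ψ₂ = 0.39:
  ψ₂ = 0.390: g = 0.2435, g' = -0.692 → ψ₂ = 0.742
  ψ₂ = 0.742: g = 0.0244, g' = -0.604 → ψ₂ = 0.782
Converged at ψ₂ = 0.782.
  1: x = 0.153, y = 0.423
  2: x = 0.120, y = 0.235
  3: x = 0.727, y = 0.342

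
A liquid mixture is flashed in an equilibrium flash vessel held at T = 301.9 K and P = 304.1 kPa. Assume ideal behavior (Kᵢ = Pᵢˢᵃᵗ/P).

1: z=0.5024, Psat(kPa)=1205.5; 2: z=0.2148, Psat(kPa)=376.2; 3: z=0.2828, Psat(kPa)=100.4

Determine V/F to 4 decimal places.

V/F = 0.8740

Raoult's law: Kᵢ = Pᵢˢᵃᵗ/P = Pᵢˢᵃᵗ/304.1.
  K_1 = 1205.5/304.1 = 3.964157, K_2 = 376.2/304.1 = 1.237093, K_3 = 100.4/304.1 = 0.330155
Rachford–Rice: g(V/F) = Σ zᵢ(Kᵢ−1)/(1+V/F(Kᵢ−1)) = 0.
g(0) = ΣzᵢKᵢ − 1 = 1.3507 and g(1) = 1 − Σzᵢ/Kᵢ = -0.1569, so a root lies in (0, 1).
Newton–Raphson from V/F = 0.5:
  V/F = 0.5000: g = 0.36068, g' = -1.0130 → V/F = 0.8560
  V/F = 0.8560: g = 0.01925, g' = -1.0584 → V/F = 0.8742
  V/F = 0.8742: g = -0.00028, g' = -1.0894 → V/F = 0.8740
Converged at V/F = 0.8740.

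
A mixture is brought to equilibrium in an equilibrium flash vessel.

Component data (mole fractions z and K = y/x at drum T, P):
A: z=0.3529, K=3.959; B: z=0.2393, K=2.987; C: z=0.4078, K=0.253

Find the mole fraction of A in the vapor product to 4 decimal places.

Iterate (Newton) starting at V/F = 0.41:
  V/F = 0.4100: g = 0.29473, g' = -1.3906 → V/F = 0.6220
  V/F = 0.6220: g = 0.01134, g' = -1.3658 → V/F = 0.6303
  V/F = 0.6303: g = -0.00004, g' = -1.3752 → V/F = 0.6302
Converged at V/F = 0.6302.
Compositions from xᵢ = zᵢ/(1+V/F(Kᵢ−1)), yᵢ = Kᵢxᵢ:
  A: x = 0.1232, y = 0.4877
  B: x = 0.1062, y = 0.3174
  C: x = 0.7706, y = 0.1950

y_A = 0.4877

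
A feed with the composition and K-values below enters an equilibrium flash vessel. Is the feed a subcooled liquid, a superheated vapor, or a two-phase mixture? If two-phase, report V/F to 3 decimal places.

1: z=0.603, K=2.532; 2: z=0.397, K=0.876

ΣzᵢKᵢ = 1.875; Σzᵢ/Kᵢ = 0.691.
Since Σzᵢ/Kᵢ < 1 the mixture is above its dew point — single vapor phase.

superheated vapor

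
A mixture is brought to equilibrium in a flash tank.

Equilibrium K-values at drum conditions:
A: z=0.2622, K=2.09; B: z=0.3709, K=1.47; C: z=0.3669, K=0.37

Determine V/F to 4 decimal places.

Material balance + equilibrium reduce to Σ zᵢ(Kᵢ−1)/(1+V/F(Kᵢ−1)) = 0.
Check two-phase: ΣzᵢKᵢ = 1.2290 > 1 and Σzᵢ/Kᵢ = 1.3694 > 1, so g(0) = 0.2290 > 0 and g(1) = -0.3694 < 0.
Iterate (Newton) starting at V/F = 0.5:
  V/F = 0.5000: g = -0.01131, g' = -0.4946 → V/F = 0.4771
  V/F = 0.4771: g = -0.00009, g' = -0.4872 → V/F = 0.4770
Converged at V/F = 0.4770.

V/F = 0.4770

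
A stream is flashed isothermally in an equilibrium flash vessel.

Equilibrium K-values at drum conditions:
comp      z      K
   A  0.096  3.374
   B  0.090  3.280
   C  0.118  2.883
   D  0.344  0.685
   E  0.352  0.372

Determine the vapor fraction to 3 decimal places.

ψ = 0.306

Iterate (Newton) starting at ψ = 0.5:
  ψ = 0.500: g = -0.1363, g' = -0.669 → ψ = 0.296
  ψ = 0.296: g = 0.0077, g' = -0.777 → ψ = 0.306
Converged at ψ = 0.306.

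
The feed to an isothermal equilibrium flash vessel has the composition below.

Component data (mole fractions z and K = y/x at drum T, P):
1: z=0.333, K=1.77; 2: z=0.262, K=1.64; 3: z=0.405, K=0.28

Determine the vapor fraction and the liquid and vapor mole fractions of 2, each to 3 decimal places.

Iterate (Newton) starting at ψ = 0.5:
  ψ = 0.500: g = -0.1435, g' = -0.677 → ψ = 0.288
  ψ = 0.288: g = -0.0165, g' = -0.543 → ψ = 0.258
  ψ = 0.258: g = -0.0002, g' = -0.533 → ψ = 0.257
Converged at ψ = 0.257.
Compositions from xᵢ = zᵢ/(1+ψ(Kᵢ−1)), yᵢ = Kᵢxᵢ:
  1: x = 0.278, y = 0.492
  2: x = 0.225, y = 0.369
  3: x = 0.497, y = 0.139

ψ = 0.257, x_2 = 0.225, y_2 = 0.369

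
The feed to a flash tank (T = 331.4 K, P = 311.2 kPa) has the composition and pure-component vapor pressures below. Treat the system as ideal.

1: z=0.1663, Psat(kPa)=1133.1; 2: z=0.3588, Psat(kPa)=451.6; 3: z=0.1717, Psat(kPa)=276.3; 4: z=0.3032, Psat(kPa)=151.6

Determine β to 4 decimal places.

β = 0.7359

Raoult's law: Kᵢ = Pᵢˢᵃᵗ/P = Pᵢˢᵃᵗ/311.2.
  K_1 = 1133.1/311.2 = 3.641067, K_2 = 451.6/311.2 = 1.451157, K_3 = 276.3/311.2 = 0.887853, K_4 = 151.6/311.2 = 0.487147
Material balance + equilibrium reduce to Σ zᵢ(Kᵢ−1)/(1+β(Kᵢ−1)) = 0.
Feasibility: ΣzᵢKᵢ = 1.4263, Σzᵢ/Kᵢ = 1.1087 — both > 1, two phases present.
Newton iteration, β⁰ = 0.5:
  β = 0.5000: g = 0.09183, g' = -0.4107 → β = 0.7236
  β = 0.7236: g = 0.00470, g' = -0.3826 → β = 0.7359
Converged at β = 0.7359.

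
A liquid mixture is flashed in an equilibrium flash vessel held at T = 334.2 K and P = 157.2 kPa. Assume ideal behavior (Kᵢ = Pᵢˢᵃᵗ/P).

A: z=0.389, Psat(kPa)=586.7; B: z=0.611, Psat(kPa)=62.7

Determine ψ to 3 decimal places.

ψ = 0.423

Raoult's law: Kᵢ = Pᵢˢᵃᵗ/P = Pᵢˢᵃᵗ/157.2.
  K_A = 586.7/157.2 = 3.73219, K_B = 62.7/157.2 = 0.39885
Binary case is linear: z₁(K₁−1)(1+ψ(K₂−1)) + z₂(K₂−1)(1+ψ(K₁−1)) = 0
⇒ ψ = [z₁(K₁−1)+z₂(K₂−1)] / [−(K₁−1)(K₂−1)] = 0.6955/1.6424 = 0.423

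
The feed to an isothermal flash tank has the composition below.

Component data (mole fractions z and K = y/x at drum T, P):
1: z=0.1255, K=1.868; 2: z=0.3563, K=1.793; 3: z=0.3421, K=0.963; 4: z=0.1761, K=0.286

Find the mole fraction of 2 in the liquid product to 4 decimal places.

Iterate (Newton) starting at V/F = 0.5:
  V/F = 0.5000: g = 0.06985, g' = -0.3785 → V/F = 0.6845
  V/F = 0.6845: g = -0.00746, g' = -0.4753 → V/F = 0.6688
  V/F = 0.6688: g = -0.00010, g' = -0.4629 → V/F = 0.6686
Converged at V/F = 0.6686.
Compositions from xᵢ = zᵢ/(1+V/F(Kᵢ−1)), yᵢ = Kᵢxᵢ:
  1: x = 0.0794, y = 0.1483
  2: x = 0.2328, y = 0.4175
  3: x = 0.3508, y = 0.3378
  4: x = 0.3370, y = 0.0964

x_2 = 0.2328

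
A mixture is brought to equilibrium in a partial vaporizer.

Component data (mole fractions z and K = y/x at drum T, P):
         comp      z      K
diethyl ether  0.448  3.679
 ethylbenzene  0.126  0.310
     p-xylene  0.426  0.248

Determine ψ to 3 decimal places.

ψ = 0.401

Let ψ = V/F and solve Σ zᵢ(Kᵢ−1)/(1+ψ(Kᵢ−1)) = 0.
Feasibility: ΣzᵢKᵢ = 1.793, Σzᵢ/Kᵢ = 2.246 — both > 1, two phases present.
Newton–Raphson from ψ = 0.5:
  ψ = 0.500: g = -0.1331, g' = -1.346 → ψ = 0.401
Converged at ψ = 0.401.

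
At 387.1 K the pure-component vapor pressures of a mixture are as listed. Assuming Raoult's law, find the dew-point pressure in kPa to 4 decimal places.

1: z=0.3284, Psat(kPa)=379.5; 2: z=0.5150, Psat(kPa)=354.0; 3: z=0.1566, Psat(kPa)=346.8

Pdew = 360.7883 kPa

At the dew point ψ → 1, so Σzᵢ/Kᵢ = 1 with Kᵢ = Pᵢˢᵃᵗ/P ⇒ 1/P = Σzᵢ/Pᵢˢᵃᵗ.
1/P = 0.3284/379.5 + 0.5150/354.0 + 0.1566/346.8 = 0.0027717 ⇒ P = 360.7883 kPa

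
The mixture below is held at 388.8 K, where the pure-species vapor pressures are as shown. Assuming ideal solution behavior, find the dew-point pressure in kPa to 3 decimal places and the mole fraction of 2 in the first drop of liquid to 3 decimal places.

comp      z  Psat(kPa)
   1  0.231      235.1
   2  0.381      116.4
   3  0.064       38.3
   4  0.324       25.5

Pdew = 53.669 kPa, x_2 = 0.176

At the dew point ψ → 1, so Σzᵢ/Kᵢ = 1 with Kᵢ = Pᵢˢᵃᵗ/P ⇒ 1/P = Σzᵢ/Pᵢˢᵃᵗ.
1/P = 0.231/235.1 + 0.381/116.4 + 0.064/38.3 + 0.324/25.5 = 0.018633 ⇒ P = 53.669 kPa
xᵢ = zᵢP/Pᵢˢᵃᵗ ⇒ x_2 = 0.381·53.669/116.4 = 0.176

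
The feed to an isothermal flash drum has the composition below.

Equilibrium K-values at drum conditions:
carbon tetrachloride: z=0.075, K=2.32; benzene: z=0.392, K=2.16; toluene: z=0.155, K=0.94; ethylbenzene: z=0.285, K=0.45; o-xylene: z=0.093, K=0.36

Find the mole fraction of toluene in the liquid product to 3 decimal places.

x_toluene = 0.160

Rachford–Rice: g(V/F) = Σ zᵢ(Kᵢ−1)/(1+V/F(Kᵢ−1)) = 0.
g(0) = ΣzᵢKᵢ − 1 = 0.328 and g(1) = 1 − Σzᵢ/Kᵢ = -0.270, so a root lies in (0, 1).
Newton–Raphson from V/F = 0.5:
  V/F = 0.500: g = 0.0341, g' = -0.506 → V/F = 0.567
Converged at V/F = 0.567.
Compositions from xᵢ = zᵢ/(1+V/F(Kᵢ−1)), yᵢ = Kᵢxᵢ:
  carbon tetrachloride: x = 0.043, y = 0.100
  benzene: x = 0.236, y = 0.511
  toluene: x = 0.160, y = 0.151
  ethylbenzene: x = 0.414, y = 0.186
  o-xylene: x = 0.146, y = 0.053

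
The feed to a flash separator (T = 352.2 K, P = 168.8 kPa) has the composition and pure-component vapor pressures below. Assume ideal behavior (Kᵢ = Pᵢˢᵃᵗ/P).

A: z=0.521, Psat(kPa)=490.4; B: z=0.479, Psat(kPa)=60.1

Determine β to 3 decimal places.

Raoult's law: Kᵢ = Pᵢˢᵃᵗ/P = Pᵢˢᵃᵗ/168.8.
  K_A = 490.4/168.8 = 2.90521, K_B = 60.1/168.8 = 0.35604
Let β = V/F and solve Σ zᵢ(Kᵢ−1)/(1+β(Kᵢ−1)) = 0.
g(0) = ΣzᵢKᵢ − 1 = 0.684 and g(1) = 1 − Σzᵢ/Kᵢ = -0.525, so a root lies in (0, 1).
Binary case is linear: z₁(K₁−1)(1+β(K₂−1)) + z₂(K₂−1)(1+β(K₁−1)) = 0
⇒ β = [z₁(K₁−1)+z₂(K₂−1)] / [−(K₁−1)(K₂−1)] = 0.6842/1.2269 = 0.558

β = 0.558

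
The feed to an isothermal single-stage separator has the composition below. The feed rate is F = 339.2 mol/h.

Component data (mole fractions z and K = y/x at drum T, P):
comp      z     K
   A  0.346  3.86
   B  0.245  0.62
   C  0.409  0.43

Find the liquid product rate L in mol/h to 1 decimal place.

Material balance + equilibrium reduce to Σ zᵢ(Kᵢ−1)/(1+V/F(Kᵢ−1)) = 0.
Check two-phase: ΣzᵢKᵢ = 1.663 > 1 and Σzᵢ/Kᵢ = 1.436 > 1, so g(0) = 0.663 > 0 and g(1) = -0.436 < 0.
Newton–Raphson from V/F = 0.31:
  V/F = 0.310: g = 0.1358, g' = -1.037 → V/F = 0.441
  V/F = 0.441: g = 0.0143, g' = -0.842 → V/F = 0.458
Converged at V/F = 0.458.
Then V = V/F·F = 0.4582·339.2 = 155.4 mol/h and L = F − V = 183.8 mol/h.

L = 183.8 mol/h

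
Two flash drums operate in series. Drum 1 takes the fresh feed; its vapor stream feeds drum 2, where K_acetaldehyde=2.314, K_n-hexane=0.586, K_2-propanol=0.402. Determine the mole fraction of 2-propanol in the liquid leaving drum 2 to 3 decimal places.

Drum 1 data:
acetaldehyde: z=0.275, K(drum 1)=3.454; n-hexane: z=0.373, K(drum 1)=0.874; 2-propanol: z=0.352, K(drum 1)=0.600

Drum 1:
Material balance + equilibrium reduce to Σ zᵢ(Kᵢ−1)/(1+ψ₁(Kᵢ−1)) = 0.
Feasibility: ΣzᵢKᵢ = 1.487, Σzᵢ/Kᵢ = 1.093 — both > 1, two phases present.
Newton–Raphson from ψ₁ = 0.5:
  ψ₁ = 0.500: g = 0.0769, g' = -0.429 → ψ₁ = 0.679
  ψ₁ = 0.679: g = 0.0083, g' = -0.346 → ψ₁ = 0.703
  ψ₁ = 0.703: g = 0.0001, g' = -0.339 → ψ₁ = 0.704
Converged at ψ₁ = 0.704.
Drum-1 compositions:
  acetaldehyde: x = 0.101, y = 0.348
  n-hexane: x = 0.409, y = 0.358
  2-propanol: x = 0.490, y = 0.294
Drum-2 feed = drum-1 vapor: z₂ = (0.3484, 0.3577, 0.2939).
Drum 2:
Newton–Raphson from ψ₂ = 0.53:
  ψ₂ = 0.530: g = -0.1772, g' = -0.535 → ψ₂ = 0.199
  ψ₂ = 0.199: g = 0.0021, g' = -0.586 → ψ₂ = 0.202
Converged at ψ₂ = 0.202.
  acetaldehyde: x = 0.275, y = 0.637
  n-hexane: x = 0.390, y = 0.229
  2-propanol: x = 0.334, y = 0.134

x_2-propanol (drum 2) = 0.334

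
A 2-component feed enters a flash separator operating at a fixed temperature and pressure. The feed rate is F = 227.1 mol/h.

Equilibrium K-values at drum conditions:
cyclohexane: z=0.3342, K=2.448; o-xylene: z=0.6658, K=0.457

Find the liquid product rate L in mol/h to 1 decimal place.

L = 191.7 mol/h

Material balance + equilibrium reduce to Σ zᵢ(Kᵢ−1)/(1+ψ(Kᵢ−1)) = 0.
Feasibility: ΣzᵢKᵢ = 1.1224, Σzᵢ/Kᵢ = 1.5934 — both > 1, two phases present.
Iterate (Newton) starting at ψ = 0.5:
  ψ = 0.5000: g = -0.21557, g' = -0.6057 → ψ = 0.1441
  ψ = 0.1441: g = 0.00818, g' = -0.7107 → ψ = 0.1556
  ψ = 0.1556: g = 0.00006, g' = -0.7009 → ψ = 0.1557
Converged at ψ = 0.1557.
Then V = ψ·F = 0.1557·227.1 = 35.4 mol/h and L = F − V = 191.7 mol/h.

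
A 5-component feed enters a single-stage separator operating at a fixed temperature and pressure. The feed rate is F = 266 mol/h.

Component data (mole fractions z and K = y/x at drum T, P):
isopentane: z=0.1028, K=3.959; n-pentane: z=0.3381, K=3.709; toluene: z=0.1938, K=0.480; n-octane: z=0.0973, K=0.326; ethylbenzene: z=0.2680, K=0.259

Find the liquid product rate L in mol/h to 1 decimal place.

Let β = V/F and solve Σ zᵢ(Kᵢ−1)/(1+β(Kᵢ−1)) = 0.
Feasibility: ΣzᵢKᵢ = 1.8552, Σzᵢ/Kᵢ = 1.8541 — both > 1, two phases present.
Newton–Raphson from β = 0.5:
  β = 0.5000: g = -0.03888, g' = -1.1616 → β = 0.4665
  β = 0.4665: g = 0.00015, g' = -1.1721 → β = 0.4667
Converged at β = 0.4667.
Then V = β·F = 0.4667·266 = 124.1 mol/h and L = F − V = 141.9 mol/h.

L = 141.9 mol/h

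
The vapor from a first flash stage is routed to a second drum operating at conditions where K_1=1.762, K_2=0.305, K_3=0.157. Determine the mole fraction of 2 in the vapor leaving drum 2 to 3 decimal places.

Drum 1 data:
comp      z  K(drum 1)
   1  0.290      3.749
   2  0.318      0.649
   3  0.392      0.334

Drum 1:
Let ψ₁ = V/F and solve Σ zᵢ(Kᵢ−1)/(1+ψ₁(Kᵢ−1)) = 0.
g(0) = ΣzᵢKᵢ − 1 = 0.425 and g(1) = 1 − Σzᵢ/Kᵢ = -0.741, so a root lies in (0, 1).
Newton–Raphson from ψ₁ = 0.5:
  ψ₁ = 0.500: g = -0.1911, g' = -0.837 → ψ₁ = 0.272
  ψ₁ = 0.272: g = 0.0141, g' = -1.025 → ψ₁ = 0.286
Converged at ψ₁ = 0.286.
Drum-1 compositions:
  1: x = 0.162, y = 0.609
  2: x = 0.353, y = 0.229
  3: x = 0.484, y = 0.162
Drum-2 feed = drum-1 vapor: z₂ = (0.6089, 0.2294, 0.1617).
Drum 2:
Material balance + equilibrium reduce to Σ zᵢ(Kᵢ−1)/(1+ψ₂(Kᵢ−1)) = 0.
Check two-phase: ΣzᵢKᵢ = 1.168 > 1 and Σzᵢ/Kᵢ = 2.128 > 1, so g(0) = 0.168 > 0 and g(1) = -1.128 < 0.
Newton iteration, ψ₂⁰ = 0.5:
  ψ₂ = 0.500: g = -0.1440, g' = -0.789 → ψ₂ = 0.318
  ψ₂ = 0.318: g = -0.0171, g' = -0.626 → ψ₂ = 0.290
Converged at ψ₂ = 0.290.
  1: x = 0.499, y = 0.879
  2: x = 0.287, y = 0.088
  3: x = 0.214, y = 0.034

y_2 (drum 2) = 0.088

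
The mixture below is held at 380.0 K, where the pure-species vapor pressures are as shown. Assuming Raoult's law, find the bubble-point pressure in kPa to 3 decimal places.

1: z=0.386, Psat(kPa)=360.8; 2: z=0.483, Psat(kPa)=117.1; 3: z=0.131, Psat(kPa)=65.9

Pbub = 204.461 kPa

At the bubble point ψ → 0, so ΣzᵢKᵢ = 1 with Kᵢ = Pᵢˢᵃᵗ/P ⇒ P = ΣzᵢPᵢˢᵃᵗ.
P = 0.386·360.8 + 0.483·117.1 + 0.131·65.9 = 204.461 kPa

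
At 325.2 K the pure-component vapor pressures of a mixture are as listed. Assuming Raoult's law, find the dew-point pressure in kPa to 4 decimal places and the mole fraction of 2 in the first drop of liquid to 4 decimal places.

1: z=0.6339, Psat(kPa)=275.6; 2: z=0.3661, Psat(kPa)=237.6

Pdew = 260.3558 kPa, x_2 = 0.4012

At the dew point ψ → 1, so Σzᵢ/Kᵢ = 1 with Kᵢ = Pᵢˢᵃᵗ/P ⇒ 1/P = Σzᵢ/Pᵢˢᵃᵗ.
1/P = 0.6339/275.6 + 0.3661/237.6 = 0.0038409 ⇒ P = 260.3558 kPa
xᵢ = zᵢP/Pᵢˢᵃᵗ ⇒ x_2 = 0.3661·260.3558/237.6 = 0.4012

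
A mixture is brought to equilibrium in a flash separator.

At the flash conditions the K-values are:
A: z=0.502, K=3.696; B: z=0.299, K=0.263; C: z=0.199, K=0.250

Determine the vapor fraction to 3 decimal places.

ψ = 0.492

Let ψ = V/F and solve Σ zᵢ(Kᵢ−1)/(1+ψ(Kᵢ−1)) = 0.
Feasibility: ΣzᵢKᵢ = 1.984, Σzᵢ/Kᵢ = 2.069 — both > 1, two phases present.
Newton iteration, ψ⁰ = 0.53:
  ψ = 0.530: g = -0.0521, g' = -1.364 → ψ = 0.492
Converged at ψ = 0.492.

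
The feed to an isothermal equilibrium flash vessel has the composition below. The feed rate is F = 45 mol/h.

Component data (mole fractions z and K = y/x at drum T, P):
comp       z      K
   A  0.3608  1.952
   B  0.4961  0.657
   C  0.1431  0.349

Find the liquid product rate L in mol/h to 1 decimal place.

Material balance + equilibrium reduce to Σ zᵢ(Kᵢ−1)/(1+ψ(Kᵢ−1)) = 0.
Feasibility: ΣzᵢKᵢ = 1.0802, Σzᵢ/Kᵢ = 1.3500 — both > 1, two phases present.
Iterate (Newton) starting at ψ = 0.5:
  ψ = 0.5000: g = -0.11079, g' = -0.3684 → ψ = 0.1993
  ψ = 0.1993: g = -0.00099, g' = -0.3783 → ψ = 0.1967
Converged at ψ = 0.1967.
Then V = ψ·F = 0.1967·45 = 8.9 mol/h and L = F − V = 36.1 mol/h.

L = 36.1 mol/h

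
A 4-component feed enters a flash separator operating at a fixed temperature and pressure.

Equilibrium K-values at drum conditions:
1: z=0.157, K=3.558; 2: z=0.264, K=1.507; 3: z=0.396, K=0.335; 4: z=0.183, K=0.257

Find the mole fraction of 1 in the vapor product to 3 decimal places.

Rachford–Rice: g(ψ) = Σ zᵢ(Kᵢ−1)/(1+ψ(Kᵢ−1)) = 0.
Check two-phase: ΣzᵢKᵢ = 1.136 > 1 and Σzᵢ/Kᵢ = 2.113 > 1, so g(0) = 0.136 > 0 and g(1) = -1.113 < 0.
Newton iteration, ψ⁰ = 0.5:
  ψ = 0.500: g = -0.3279, g' = -0.890 → ψ = 0.132
  ψ = 0.132: g = -0.0133, g' = -0.969 → ψ = 0.118
Converged at ψ = 0.118.
Compositions from xᵢ = zᵢ/(1+ψ(Kᵢ−1)), yᵢ = Kᵢxᵢ:
  1: x = 0.121, y = 0.429
  2: x = 0.249, y = 0.375
  3: x = 0.430, y = 0.144
  4: x = 0.201, y = 0.052

y_1 = 0.429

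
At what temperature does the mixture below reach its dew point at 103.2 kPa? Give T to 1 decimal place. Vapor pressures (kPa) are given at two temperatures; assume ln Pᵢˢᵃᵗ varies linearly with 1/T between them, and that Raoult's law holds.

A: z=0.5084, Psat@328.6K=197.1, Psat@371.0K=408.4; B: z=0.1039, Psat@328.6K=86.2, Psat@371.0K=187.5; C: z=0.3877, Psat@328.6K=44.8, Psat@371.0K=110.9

T = 339.9 K

Dew-point temperature: Σzᵢ·P/Pᵢˢᵃᵗ(T) = 1. Interpolate ln Pᵢˢᵃᵗ = aᵢ + bᵢ/T.
  T = 328.6 K: ΣzᵢP/Pᵢˢᵃᵗ = 1.2837
  T = 371.0 K: ΣzᵢP/Pᵢˢᵃᵗ = 0.5464
  T = 349.8 K: ΣzᵢP/Pᵢˢᵃᵗ = 0.8155
  T = 339.2 K: ΣzᵢP/Pᵢˢᵃᵗ = 1.0157
  T = 344.5 K: ΣzᵢP/Pᵢˢᵃᵗ = 0.9086
  T = 341.9 K: ΣzᵢP/Pᵢˢᵃᵗ = 0.9592
  T = 340.5 K: ΣzᵢP/Pᵢˢᵃᵗ = 0.9880
Interpolating between 339.2 K and 340.5 K gives T ≈ 339.9 K.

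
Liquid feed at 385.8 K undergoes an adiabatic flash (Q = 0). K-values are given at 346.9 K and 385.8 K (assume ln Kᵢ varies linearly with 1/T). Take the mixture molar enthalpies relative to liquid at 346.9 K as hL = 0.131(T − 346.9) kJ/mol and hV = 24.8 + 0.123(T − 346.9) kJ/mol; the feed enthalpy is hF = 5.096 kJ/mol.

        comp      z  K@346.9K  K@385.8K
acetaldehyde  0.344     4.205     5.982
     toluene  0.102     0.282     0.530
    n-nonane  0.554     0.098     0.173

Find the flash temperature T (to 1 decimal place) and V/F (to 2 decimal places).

Adiabatic flash: solve Rachford–Rice at each trial T, then check hF = ψ·hV(T) + (1−ψ)·hL(T).
  T = 346.9 K: K = (4.205, 0.282, 0.098), RR gives ψ = 0.189, H_out = 4.681 kJ/mol
  T = 385.8 K: K = (5.982, 0.530, 0.173), RR gives ψ = 0.311, H_out = 12.703 kJ/mol
  T = 366.4 K: K = (5.065, 0.393, 0.132), RR gives ψ = 0.253, H_out = 8.793 kJ/mol
  T = 356.6 K: K = (4.624, 0.334, 0.114), RR gives ψ = 0.222, H_out = 6.764 kJ/mol
  T = 351.8 K: K = (4.415, 0.308, 0.106), RR gives ψ = 0.206, H_out = 5.744 kJ/mol
  T = 349.4 K: K = (4.312, 0.295, 0.102), RR gives ψ = 0.198, H_out = 5.227 kJ/mol
  T = 348.1 K: K = (4.256, 0.288, 0.100), RR gives ψ = 0.193, H_out = 4.944 kJ/mol
Linear interpolation between T = 348.1 (H_out = 4.944) and T = 349.4 (H_out = 5.227) on hF = 5.096 gives T ≈ 348.8 K, at which ψ = 0.20.

T = 348.8 K, V/F = 0.20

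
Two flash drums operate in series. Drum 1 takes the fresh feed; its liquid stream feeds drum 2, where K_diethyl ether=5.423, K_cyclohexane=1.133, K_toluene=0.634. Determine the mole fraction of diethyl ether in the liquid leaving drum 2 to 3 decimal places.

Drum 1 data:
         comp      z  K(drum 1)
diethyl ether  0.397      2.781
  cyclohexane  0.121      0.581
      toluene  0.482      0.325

x_diethyl ether (drum 2) = 0.063

Drum 1:
Rachford–Rice: g(ψ₁) = Σ zᵢ(Kᵢ−1)/(1+ψ₁(Kᵢ−1)) = 0.
Check two-phase: ΣzᵢKᵢ = 1.331 > 1 and Σzᵢ/Kᵢ = 1.834 > 1, so g(0) = 0.331 > 0 and g(1) = -0.834 < 0.
Newton–Raphson from ψ₁ = 0.5:
  ψ₁ = 0.500: g = -0.1812, g' = -0.887 → ψ₁ = 0.296
  ψ₁ = 0.296: g = -0.0011, g' = -0.911 → ψ₁ = 0.294
Converged at ψ₁ = 0.294.
Drum-1 compositions:
  diethyl ether: x = 0.260, y = 0.724
  cyclohexane: x = 0.138, y = 0.080
  toluene: x = 0.602, y = 0.195
Drum-2 feed = drum-1 liquid: z₂ = (0.2605, 0.1380, 0.6015).
Drum 2:
Material balance + equilibrium reduce to Σ zᵢ(Kᵢ−1)/(1+ψ₂(Kᵢ−1)) = 0.
g(0) = ΣzᵢKᵢ − 1 = 0.950 and g(1) = 1 − Σzᵢ/Kᵢ = -0.119, so a root lies in (0, 1).
Iterate (Newton) starting at ψ₂ = 0.41:
  ψ₂ = 0.410: g = 0.1678, g' = -0.757 → ψ₂ = 0.632
  ψ₂ = 0.632: g = 0.0343, g' = -0.492 → ψ₂ = 0.701
  ψ₂ = 0.701: g = 0.0015, g' = -0.451 → ψ₂ = 0.705
Converged at ψ₂ = 0.705.
  diethyl ether: x = 0.063, y = 0.343
  cyclohexane: x = 0.126, y = 0.143
  toluene: x = 0.811, y = 0.514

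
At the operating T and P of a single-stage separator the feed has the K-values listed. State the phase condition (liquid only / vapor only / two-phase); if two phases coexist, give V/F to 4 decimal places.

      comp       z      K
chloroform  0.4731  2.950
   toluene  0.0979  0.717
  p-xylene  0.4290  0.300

ΣzᵢKᵢ = 1.5945; Σzᵢ/Kᵢ = 1.7269.
Both exceed 1, so a two-phase solution exists.
Rachford–Rice: g(ψ) = Σ zᵢ(Kᵢ−1)/(1+ψ(Kᵢ−1)) = 0.
Newton–Raphson from ψ = 0.5:
  ψ = 0.5000: g = -0.02716, g' = -0.9694 → ψ = 0.4720
  ψ = 0.4720: g = -0.00004, g' = -0.9671 → ψ = 0.4719
Converged at ψ = 0.4719.

two-phase, V/F = 0.4719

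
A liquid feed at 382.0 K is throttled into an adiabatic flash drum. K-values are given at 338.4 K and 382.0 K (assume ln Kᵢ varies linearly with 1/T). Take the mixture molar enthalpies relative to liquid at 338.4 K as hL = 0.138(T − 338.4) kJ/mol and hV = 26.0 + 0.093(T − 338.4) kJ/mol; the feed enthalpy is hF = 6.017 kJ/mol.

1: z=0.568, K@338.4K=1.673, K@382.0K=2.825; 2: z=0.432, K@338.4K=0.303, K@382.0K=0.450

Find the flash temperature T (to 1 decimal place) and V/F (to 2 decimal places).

T = 340.4 K, V/F = 0.22

Adiabatic flash: solve Rachford–Rice at each trial T, then check hF = ψ·hV(T) + (1−ψ)·hL(T).
  T = 338.4 K: K = (1.673, 0.303), RR gives ψ = 0.173, H_out = 4.498 kJ/mol
  T = 382.0 K: K = (2.825, 0.450), RR gives ψ = 0.796, H_out = 25.151 kJ/mol
  T = 360.2 K: K = (2.209, 0.374), RR gives ψ = 0.550, H_out = 16.757 kJ/mol
  T = 349.3 K: K = (1.931, 0.338), RR gives ψ = 0.393, H_out = 11.537 kJ/mol
  T = 343.9 K: K = (1.800, 0.320), RR gives ψ = 0.296, H_out = 8.380 kJ/mol
  T = 341.1 K: K = (1.735, 0.311), RR gives ψ = 0.237, H_out = 6.507 kJ/mol
  T = 339.8 K: K = (1.705, 0.307), RR gives ψ = 0.207, H_out = 5.568 kJ/mol
Linear interpolation between T = 339.8 (H_out = 5.568) and T = 341.1 (H_out = 6.507) on hF = 6.017 gives T ≈ 340.4 K, at which ψ = 0.22.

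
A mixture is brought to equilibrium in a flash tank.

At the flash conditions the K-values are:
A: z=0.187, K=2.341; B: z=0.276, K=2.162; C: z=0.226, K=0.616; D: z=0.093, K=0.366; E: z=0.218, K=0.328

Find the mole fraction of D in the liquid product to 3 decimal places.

x_D = 0.125

Iterate (Newton) starting at ψ = 0.64:
  ψ = 0.640: g = -0.1525, g' = -0.687 → ψ = 0.418
  ψ = 0.418: g = -0.0109, g' = -0.614 → ψ = 0.400
Converged at ψ = 0.400.
Compositions from xᵢ = zᵢ/(1+ψ(Kᵢ−1)), yᵢ = Kᵢxᵢ:
  A: x = 0.122, y = 0.285
  B: x = 0.188, y = 0.407
  C: x = 0.267, y = 0.165
  D: x = 0.125, y = 0.046
  E: x = 0.298, y = 0.098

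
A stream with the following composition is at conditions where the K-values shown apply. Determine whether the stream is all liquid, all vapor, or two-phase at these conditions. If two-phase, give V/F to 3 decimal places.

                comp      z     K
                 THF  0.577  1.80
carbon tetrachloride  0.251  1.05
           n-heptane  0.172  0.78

all vapor

ΣzᵢKᵢ = 1.436; Σzᵢ/Kᵢ = 0.780.
Since Σzᵢ/Kᵢ < 1 the mixture is above its dew point — single vapor phase.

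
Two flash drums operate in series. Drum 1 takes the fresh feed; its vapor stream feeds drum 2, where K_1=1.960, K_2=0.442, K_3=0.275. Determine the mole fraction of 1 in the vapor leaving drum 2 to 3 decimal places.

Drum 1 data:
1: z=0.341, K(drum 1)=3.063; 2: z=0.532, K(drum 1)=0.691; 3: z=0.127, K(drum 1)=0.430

y_1 (drum 2) = 0.742

Drum 1:
Newton–Raphson from ψ₁ = 0.37:
  ψ₁ = 0.370: g = 0.1216, g' = -0.598 → ψ₁ = 0.573
  ψ₁ = 0.573: g = 0.0149, g' = -0.471 → ψ₁ = 0.605
  ψ₁ = 0.605: g = 0.0002, g' = -0.460 → ψ₁ = 0.606
Converged at ψ₁ = 0.606.
Drum-1 compositions:
  1: x = 0.152, y = 0.464
  2: x = 0.654, y = 0.452
  3: x = 0.194, y = 0.083
Drum-2 feed = drum-1 vapor: z₂ = (0.4644, 0.4522, 0.0834).
Drum 2:
Newton iteration, ψ₂⁰ = 0.53:
  ψ₂ = 0.530: g = -0.1610, g' = -0.588 → ψ₂ = 0.256
  ψ₂ = 0.256: g = -0.0107, g' = -0.534 → ψ₂ = 0.236
Converged at ψ₂ = 0.236.
  1: x = 0.379, y = 0.742
  2: x = 0.521, y = 0.230
  3: x = 0.101, y = 0.028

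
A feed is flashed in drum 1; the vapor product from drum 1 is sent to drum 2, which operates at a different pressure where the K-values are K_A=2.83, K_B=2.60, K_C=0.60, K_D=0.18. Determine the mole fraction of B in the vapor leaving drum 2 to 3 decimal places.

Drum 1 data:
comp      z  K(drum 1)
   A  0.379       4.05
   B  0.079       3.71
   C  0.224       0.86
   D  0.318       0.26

Drum 1:
Material balance + equilibrium reduce to Σ zᵢ(Kᵢ−1)/(1+ψ₁(Kᵢ−1)) = 0.
Feasibility: ΣzᵢKᵢ = 2.103, Σzᵢ/Kᵢ = 1.598 — both > 1, two phases present.
Newton–Raphson from ψ₁ = 0.69:
  ψ₁ = 0.690: g = -0.0686, g' = -1.169 → ψ₁ = 0.631
  ψ₁ = 0.631: g = -0.0019, g' = -1.110 → ψ₁ = 0.630
Converged at ψ₁ = 0.630.
Drum-1 compositions:
  A: x = 0.130, y = 0.526
  B: x = 0.029, y = 0.108
  C: x = 0.246, y = 0.211
  D: x = 0.595, y = 0.155
Drum-2 feed = drum-1 vapor: z₂ = (0.5256, 0.1083, 0.2113, 0.1548).
Drum 2:
Let ψ₂ = V/F and solve Σ zᵢ(Kᵢ−1)/(1+ψ₂(Kᵢ−1)) = 0.
Check two-phase: ΣzᵢKᵢ = 1.924 > 1 and Σzᵢ/Kᵢ = 1.439 > 1, so g(0) = 0.924 > 0 and g(1) = -0.439 < 0.
Newton–Raphson from ψ₂ = 0.5:
  ψ₂ = 0.500: g = 0.2778, g' = -0.917 → ψ₂ = 0.803
  ψ₂ = 0.803: g = -0.0305, g' = -1.307 → ψ₂ = 0.779
Converged at ψ₂ = 0.779.
  A: x = 0.217, y = 0.613
  B: x = 0.048, y = 0.125
  C: x = 0.307, y = 0.184
  D: x = 0.428, y = 0.077

y_B (drum 2) = 0.125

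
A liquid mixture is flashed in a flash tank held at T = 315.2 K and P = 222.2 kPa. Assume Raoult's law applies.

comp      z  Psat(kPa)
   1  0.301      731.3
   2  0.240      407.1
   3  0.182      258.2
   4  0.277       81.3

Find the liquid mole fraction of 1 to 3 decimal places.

Raoult's law: Kᵢ = Pᵢˢᵃᵗ/P = Pᵢˢᵃᵗ/222.2.
  K_1 = 731.3/222.2 = 3.29118, K_2 = 407.1/222.2 = 1.83213, K_3 = 258.2/222.2 = 1.16202, K_4 = 81.3/222.2 = 0.36589
Rachford–Rice: g(V/F) = Σ zᵢ(Kᵢ−1)/(1+V/F(Kᵢ−1)) = 0.
Check two-phase: ΣzᵢKᵢ = 1.743 > 1 and Σzᵢ/Kᵢ = 1.136 > 1, so g(0) = 0.743 > 0 and g(1) = -0.136 < 0.
Newton–Raphson from V/F = 0.45:
  V/F = 0.450: g = 0.2666, g' = -0.693 → V/F = 0.834
  V/F = 0.834: g = 0.0076, g' = -0.750 → V/F = 0.845
Converged at V/F = 0.845.
Compositions from xᵢ = zᵢ/(1+V/F(Kᵢ−1)), yᵢ = Kᵢxᵢ:
  1: x = 0.103, y = 0.338
  2: x = 0.141, y = 0.258
  3: x = 0.160, y = 0.186
  4: x = 0.596, y = 0.218

x_1 = 0.103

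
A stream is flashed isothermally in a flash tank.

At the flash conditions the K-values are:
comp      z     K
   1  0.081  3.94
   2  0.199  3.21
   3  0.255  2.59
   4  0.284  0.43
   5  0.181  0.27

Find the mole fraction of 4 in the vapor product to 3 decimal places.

Newton–Raphson from β = 0.5:
  β = 0.500: g = 0.0967, g' = -0.954 → β = 0.601
  β = 0.601: g = 0.0003, g' = -0.959 → β = 0.602
Converged at β = 0.602.
Compositions from xᵢ = zᵢ/(1+β(Kᵢ−1)), yᵢ = Kᵢxᵢ:
  1: x = 0.029, y = 0.115
  2: x = 0.085, y = 0.274
  3: x = 0.130, y = 0.338
  4: x = 0.432, y = 0.186
  5: x = 0.323, y = 0.087

y_4 = 0.186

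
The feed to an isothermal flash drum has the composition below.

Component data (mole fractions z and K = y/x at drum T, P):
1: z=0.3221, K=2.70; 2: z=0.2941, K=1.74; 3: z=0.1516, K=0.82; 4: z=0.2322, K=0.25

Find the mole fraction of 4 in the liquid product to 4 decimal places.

Material balance + equilibrium reduce to Σ zᵢ(Kᵢ−1)/(1+β(Kᵢ−1)) = 0.
Feasibility: ΣzᵢKᵢ = 1.5638, Σzᵢ/Kᵢ = 1.4020 — both > 1, two phases present.
Iterate (Newton) starting at β = 0.68:
  β = 0.6800: g = 0.01225, g' = -0.8219 → β = 0.6949
  β = 0.6949: g = -0.00015, g' = -0.8420 → β = 0.6947
Converged at β = 0.6947.
Compositions from xᵢ = zᵢ/(1+β(Kᵢ−1)), yᵢ = Kᵢxᵢ:
  1: x = 0.1477, y = 0.3987
  2: x = 0.1942, y = 0.3380
  3: x = 0.1733, y = 0.1421
  4: x = 0.4848, y = 0.1212

x_4 = 0.4848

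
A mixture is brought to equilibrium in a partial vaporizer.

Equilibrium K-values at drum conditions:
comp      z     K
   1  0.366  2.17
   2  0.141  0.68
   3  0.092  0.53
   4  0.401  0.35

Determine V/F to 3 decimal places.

V/F = 0.120

Iterate (Newton) starting at V/F = 0.5:
  V/F = 0.500: g = -0.2262, g' = -0.626 → V/F = 0.139
  V/F = 0.139: g = -0.0116, g' = -0.615 → V/F = 0.120
Converged at V/F = 0.120.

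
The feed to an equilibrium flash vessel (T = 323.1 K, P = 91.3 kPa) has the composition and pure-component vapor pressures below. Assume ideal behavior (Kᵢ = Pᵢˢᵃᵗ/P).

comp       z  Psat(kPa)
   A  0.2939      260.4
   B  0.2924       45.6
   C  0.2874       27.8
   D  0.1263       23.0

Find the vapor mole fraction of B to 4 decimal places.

Raoult's law: Kᵢ = Pᵢˢᵃᵗ/P = Pᵢˢᵃᵗ/91.3.
  K_A = 260.4/91.3 = 2.852136, K_B = 45.6/91.3 = 0.499452, K_C = 27.8/91.3 = 0.304491, K_D = 23.0/91.3 = 0.251917
Rachford–Rice: g(V/F) = Σ zᵢ(Kᵢ−1)/(1+V/F(Kᵢ−1)) = 0.
Feasibility: ΣzᵢKᵢ = 1.1036, Σzᵢ/Kᵢ = 2.1337 — both > 1, two phases present.
Newton–Raphson from V/F = 0.5:
  V/F = 0.5000: g = -0.37000, g' = -0.9093 → V/F = 0.0931
  V/F = 0.0931: g = -0.00450, g' = -1.0547 → V/F = 0.0888
Converged at V/F = 0.0888.
Compositions from xᵢ = zᵢ/(1+V/F(Kᵢ−1)), yᵢ = Kᵢxᵢ:
  A: x = 0.2524, y = 0.7198
  B: x = 0.3060, y = 0.1528
  C: x = 0.3063, y = 0.0933
  D: x = 0.1353, y = 0.0341

y_B = 0.1528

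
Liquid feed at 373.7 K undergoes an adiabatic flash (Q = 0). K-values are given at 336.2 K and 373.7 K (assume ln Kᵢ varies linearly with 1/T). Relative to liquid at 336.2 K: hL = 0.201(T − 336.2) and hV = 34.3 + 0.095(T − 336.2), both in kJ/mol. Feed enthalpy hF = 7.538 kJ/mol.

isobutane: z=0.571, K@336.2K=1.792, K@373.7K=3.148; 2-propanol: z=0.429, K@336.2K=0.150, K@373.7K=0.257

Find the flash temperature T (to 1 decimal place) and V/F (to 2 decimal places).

T = 339.7 K, V/F = 0.20

Adiabatic flash: solve Rachford–Rice at each trial T, then check hF = ψ·hV(T) + (1−ψ)·hL(T).
  T = 336.2 K: K = (1.792, 0.150), RR gives ψ = 0.130, H_out = 4.462 kJ/mol
  T = 373.7 K: K = (3.148, 0.257), RR gives ψ = 0.569, H_out = 24.786 kJ/mol
  T = 354.9 K: K = (2.409, 0.199), RR gives ψ = 0.408, H_out = 16.957 kJ/mol
  T = 345.5 K: K = (2.084, 0.173), RR gives ψ = 0.295, H_out = 11.700 kJ/mol
  T = 340.9 K: K = (1.936, 0.162), RR gives ψ = 0.223, H_out = 8.475 kJ/mol
  T = 338.5 K: K = (1.862, 0.156), RR gives ψ = 0.178, H_out = 6.536 kJ/mol
Linear interpolation between T = 338.5 (H_out = 6.536) and T = 340.9 (H_out = 8.475) on hF = 7.538 gives T ≈ 339.7 K, at which ψ = 0.20.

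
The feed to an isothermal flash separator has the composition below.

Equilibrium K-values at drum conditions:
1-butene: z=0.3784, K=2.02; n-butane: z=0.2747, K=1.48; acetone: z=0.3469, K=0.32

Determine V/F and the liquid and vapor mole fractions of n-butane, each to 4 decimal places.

V/F = 0.5078, x_n-butane = 0.2209, y_n-butane = 0.3269

Newton–Raphson from V/F = 0.5:
  V/F = 0.5000: g = 0.00453, g' = -0.5821 → V/F = 0.5078
Converged at V/F = 0.5078.
Compositions from xᵢ = zᵢ/(1+V/F(Kᵢ−1)), yᵢ = Kᵢxᵢ:
  1-butene: x = 0.2493, y = 0.5036
  n-butane: x = 0.2209, y = 0.3269
  acetone: x = 0.5298, y = 0.1695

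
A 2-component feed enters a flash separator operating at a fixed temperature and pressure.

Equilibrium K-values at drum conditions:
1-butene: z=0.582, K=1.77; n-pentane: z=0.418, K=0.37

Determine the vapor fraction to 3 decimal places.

Material balance + equilibrium reduce to Σ zᵢ(Kᵢ−1)/(1+ψ(Kᵢ−1)) = 0.
Check two-phase: ΣzᵢKᵢ = 1.185 > 1 and Σzᵢ/Kᵢ = 1.459 > 1, so g(0) = 0.185 > 0 and g(1) = -0.459 < 0.
Binary case is linear: z₁(K₁−1)(1+ψ(K₂−1)) + z₂(K₂−1)(1+ψ(K₁−1)) = 0
⇒ ψ = [z₁(K₁−1)+z₂(K₂−1)] / [−(K₁−1)(K₂−1)] = 0.1848/0.4851 = 0.381

ψ = 0.381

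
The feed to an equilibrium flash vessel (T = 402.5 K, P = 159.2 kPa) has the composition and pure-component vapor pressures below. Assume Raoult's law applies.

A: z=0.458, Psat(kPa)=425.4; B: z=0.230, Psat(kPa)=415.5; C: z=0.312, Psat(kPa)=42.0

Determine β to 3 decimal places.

Raoult's law: Kᵢ = Pᵢˢᵃᵗ/P = Pᵢˢᵃᵗ/159.2.
  K_A = 425.4/159.2 = 2.67211, K_B = 415.5/159.2 = 2.60992, K_C = 42.0/159.2 = 0.26382
Rachford–Rice: g(β) = Σ zᵢ(Kᵢ−1)/(1+β(Kᵢ−1)) = 0.
Check two-phase: ΣzᵢKᵢ = 1.906 > 1 and Σzᵢ/Kᵢ = 1.442 > 1, so g(0) = 0.906 > 0 and g(1) = -0.442 < 0.
Iterate (Newton) starting at β = 0.5:
  β = 0.500: g = 0.2588, g' = -0.986 → β = 0.762
  β = 0.762: g = -0.0206, g' = -1.246 → β = 0.746
Converged at β = 0.746.

β = 0.746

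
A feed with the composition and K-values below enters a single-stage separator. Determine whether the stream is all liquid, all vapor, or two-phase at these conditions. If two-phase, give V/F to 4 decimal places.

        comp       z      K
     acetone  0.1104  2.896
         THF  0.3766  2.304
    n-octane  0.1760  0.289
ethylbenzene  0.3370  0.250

two-phase, V/F = 0.3013

ΣzᵢKᵢ = 1.3225; Σzᵢ/Kᵢ = 2.1586.
Both exceed 1, so a two-phase solution exists.
Material balance + equilibrium reduce to Σ zᵢ(Kᵢ−1)/(1+ψ(Kᵢ−1)) = 0.
Newton iteration, ψ⁰ = 0.68:
  ψ = 0.6800: g = -0.40636, g' = -1.3786 → ψ = 0.3852
  ψ = 0.3852: g = -0.07995, g' = -0.9599 → ψ = 0.3020
  ψ = 0.3020: g = -0.00063, g' = -0.9512 → ψ = 0.3013
Converged at ψ = 0.3013.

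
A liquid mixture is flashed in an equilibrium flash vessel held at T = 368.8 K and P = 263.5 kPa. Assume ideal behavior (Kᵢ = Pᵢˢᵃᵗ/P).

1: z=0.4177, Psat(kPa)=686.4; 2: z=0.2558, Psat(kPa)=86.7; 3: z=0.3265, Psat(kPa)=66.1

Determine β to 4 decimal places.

β = 0.2212

Raoult's law: Kᵢ = Pᵢˢᵃᵗ/P = Pᵢˢᵃᵗ/263.5.
  K_1 = 686.4/263.5 = 2.604934, K_2 = 86.7/263.5 = 0.329032, K_3 = 66.1/263.5 = 0.250854
Let β = V/F and solve Σ zᵢ(Kᵢ−1)/(1+β(Kᵢ−1)) = 0.
g(0) = ΣzᵢKᵢ − 1 = 0.2542 and g(1) = 1 − Σzᵢ/Kᵢ = -1.2393, so a root lies in (0, 1).
Iterate (Newton) starting at β = 0.5:
  β = 0.5000: g = -0.27745, g' = -1.0604 → β = 0.2384
  β = 0.2384: g = -0.01719, g' = -0.9976 → β = 0.2211
  β = 0.2211: g = 0.00009, g' = -1.0081 → β = 0.2212
Converged at β = 0.2212.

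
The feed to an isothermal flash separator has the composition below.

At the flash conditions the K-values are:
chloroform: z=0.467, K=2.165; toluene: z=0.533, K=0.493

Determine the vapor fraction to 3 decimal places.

Let ψ = V/F and solve Σ zᵢ(Kᵢ−1)/(1+ψ(Kᵢ−1)) = 0.
Feasibility: ΣzᵢKᵢ = 1.274, Σzᵢ/Kᵢ = 1.297 — both > 1, two phases present.
Binary case is linear: z₁(K₁−1)(1+ψ(K₂−1)) + z₂(K₂−1)(1+ψ(K₁−1)) = 0
⇒ ψ = [z₁(K₁−1)+z₂(K₂−1)] / [−(K₁−1)(K₂−1)] = 0.2738/0.5907 = 0.464

ψ = 0.464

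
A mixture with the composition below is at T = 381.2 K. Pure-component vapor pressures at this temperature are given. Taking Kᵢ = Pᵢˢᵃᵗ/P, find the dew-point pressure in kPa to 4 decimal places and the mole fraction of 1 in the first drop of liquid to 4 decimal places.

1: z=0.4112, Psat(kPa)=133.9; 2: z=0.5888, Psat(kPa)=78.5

Pdew = 94.5932 kPa, x_1 = 0.2905

At the dew point ψ → 1, so Σzᵢ/Kᵢ = 1 with Kᵢ = Pᵢˢᵃᵗ/P ⇒ 1/P = Σzᵢ/Pᵢˢᵃᵗ.
1/P = 0.4112/133.9 + 0.5888/78.5 = 0.0105716 ⇒ P = 94.5932 kPa
xᵢ = zᵢP/Pᵢˢᵃᵗ ⇒ x_1 = 0.4112·94.5932/133.9 = 0.2905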